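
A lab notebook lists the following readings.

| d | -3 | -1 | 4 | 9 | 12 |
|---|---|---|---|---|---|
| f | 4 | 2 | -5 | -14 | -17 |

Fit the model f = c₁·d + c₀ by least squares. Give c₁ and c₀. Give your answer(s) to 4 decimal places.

c₁ = -1.4619, c₀ = 0.1400

Sums needed: Σd·d = 251, Σd = 21, Σ1 = 5.
Right-hand side: Σd·f = -364, Σf = -30.
Normal equations: [[251, 21]; [21, 5]]·[c₁, c₀]ᵀ = [-364, -30]ᵀ.
Eliminating c₀: 5·(row 1) − 21·(row 2) gives 814·c₁ = 5·(-364) − 21·(-30) = -1190, so c₁ = -595/407.
Then c₀ = ((-30) − 21·(-595/407))/5 = 57/407.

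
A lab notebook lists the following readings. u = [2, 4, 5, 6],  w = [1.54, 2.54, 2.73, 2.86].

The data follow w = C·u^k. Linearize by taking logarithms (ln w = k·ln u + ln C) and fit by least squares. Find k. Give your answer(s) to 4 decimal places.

k = 0.5854

Linearized form: ln w = k·ln u + ln C. From the 4 transformed points,
Σln u = 5.4806, Σ(ln u)² = 8.2030, Σln w = 3.4191, Σln u·ln w = 5.0907.
Normal system: [[8.2030, 5.4806]; [5.4806, 4]]·[k, ln C]ᵀ = [5.0907, 3.4191]ᵀ.
Solving (det = 2.7744): k = 0.58542, ln C = 0.05265.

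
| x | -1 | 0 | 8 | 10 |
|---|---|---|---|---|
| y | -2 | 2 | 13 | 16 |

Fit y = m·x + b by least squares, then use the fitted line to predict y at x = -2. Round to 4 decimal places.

Entries of AᵀA: Σx·x = 165, Σx = 17, Σ1 = 4.
For Aᵀy: Σx·y = 266, Σy = 29.
So AᵀA·[m, b]ᵀ = Aᵀy: [[165, 17]; [17, 4]]·[m, b]ᵀ = [266, 29]ᵀ.
Eliminating b: 4·(row 1) − 17·(row 2) gives 371·m = 4·266 − 17·29 = 571, so m = 571/371.
Then b = (29 − 17·(571/371))/4 = 263/371.
At x = -2: ŷ = (571/371)·(-2) + (263/371)·(1) = -879/371.

ŷ = -2.3693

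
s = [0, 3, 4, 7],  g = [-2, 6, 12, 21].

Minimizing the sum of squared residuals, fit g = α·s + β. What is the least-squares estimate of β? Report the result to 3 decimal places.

The normal system MᵀM·[α, β]ᵀ = Mᵀg is [[74, 14]; [14, 4]]·[α, β]ᵀ = [213, 37]ᵀ.
Determinant 74·4 − 14² = 100.
α = (213·4 − 14·37)/100 = 167/50; β = (74·37 − 14·213)/100 = -61/25.

β = -2.440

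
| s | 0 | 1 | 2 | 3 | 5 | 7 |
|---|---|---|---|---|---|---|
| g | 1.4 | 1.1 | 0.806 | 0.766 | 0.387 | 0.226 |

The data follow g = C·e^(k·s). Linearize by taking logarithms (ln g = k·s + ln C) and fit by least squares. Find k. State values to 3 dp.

With ln gᵢ as the transformed response and sᵢ as the regressor:
XᵀX = [[88.0000, 18.0000]; [18.0000, 6]], rhs = [-16.2929, -2.4870]ᵀ  (here Σs = 18.0000, Σ(s)² = 88.0000, Σln g = -2.4870, Σs·ln g = -16.2929).
Slope k = (n·Σs·ln g − Σs·Σln g)/(n·Σ(s)² − (Σs)²) = (6·-16.2929 − 18.0000·-2.4870)/204.0000 = -0.25976; ln C = (Σln g − k·Σs)/n = 0.36478.

k = -0.260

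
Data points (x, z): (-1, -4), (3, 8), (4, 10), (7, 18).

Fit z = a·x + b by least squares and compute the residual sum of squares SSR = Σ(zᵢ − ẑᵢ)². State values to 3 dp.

Entries of MᵀM: Σx·x = 75, Σx = 13, Σ1 = 4.
Right-hand side: Σx·z = 194, Σz = 32.
Determinant 75·4 − 13² = 131.
a = (194·4 − 13·32)/131 = 360/131; b = (75·32 − 13·194)/131 = -122/131.
Residuals: -42/131, 90/131, -8/131, -40/131; SSR = 88/131.

SSR = 0.672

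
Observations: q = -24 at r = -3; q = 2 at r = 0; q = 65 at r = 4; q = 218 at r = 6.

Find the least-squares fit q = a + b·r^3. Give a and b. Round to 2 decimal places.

a = 2.16, b = 1.00

From the data, Σ1 = 4, Σr^3 = 253, Σr^3·r^3 = 51481.
For Mᵀq: Σq = 261, Σr^3·q = 51896.
det = 4·51481 − 253² = 141915.
a = (261·51481 − 253·51896)/141915 = 306853/141915; b = (4·51896 − 253·261)/141915 = 141551/141915.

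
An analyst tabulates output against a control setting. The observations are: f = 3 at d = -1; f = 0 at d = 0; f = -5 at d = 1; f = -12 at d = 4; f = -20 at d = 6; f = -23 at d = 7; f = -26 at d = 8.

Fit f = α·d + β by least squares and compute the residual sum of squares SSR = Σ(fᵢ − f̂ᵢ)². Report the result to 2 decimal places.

MᵀM·[α, β]ᵀ = Mᵀf reads: 167·α + 25·β = -545;  25·α + 7·β = -83.
(Σd·d = 167, Σd = 25, Σ1 = 7, Σd·f = -545, Σf = -83.)
Determinant 167·7 − 25² = 544.
α = ((-545)·7 − 25·(-83))/544 = -435/136; β = (167·(-83) − 25·(-545))/544 = -59/136.
Residuals: 4/17, 59/136, -93/68, 167/136, -3/8, -3/17, 3/136; SSR = 129/34.

SSR = 3.79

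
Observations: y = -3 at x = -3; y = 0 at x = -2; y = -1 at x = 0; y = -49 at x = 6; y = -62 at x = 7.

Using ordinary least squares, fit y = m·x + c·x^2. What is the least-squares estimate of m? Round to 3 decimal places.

m = -2.031

With design matrix A, AᵀA = [[98, 524]; [524, 3794]] and Aᵀy = [-719, -4829]ᵀ.
Determinant 98·3794 − 524² = 97236.
m = ((-719)·3794 − 524·(-4829))/97236 = -32915/16206; c = (98·(-4829) − 524·(-719))/97236 = -16081/16206.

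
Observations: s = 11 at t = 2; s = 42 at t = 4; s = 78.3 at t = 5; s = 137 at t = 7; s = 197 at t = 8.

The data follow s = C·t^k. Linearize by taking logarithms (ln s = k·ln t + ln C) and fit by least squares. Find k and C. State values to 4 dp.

k = 2.0692, C = 2.5791

Taking logs, ln s = k·ln t + ln C, so regress ln s on ln t.
XᵀX = [[13.1032, 7.7142]; [7.7142, 5]], rhs = [34.4216, 20.6993]ᵀ  (here Σln t = 7.7142, Σ(ln t)² = 13.1032, Σln s = 20.6993, Σln t·ln s = 34.4216).
Solving (det = 6.0066): k = 2.06918, ln C = 0.94744, so C = exp(0.94744) = 2.57909.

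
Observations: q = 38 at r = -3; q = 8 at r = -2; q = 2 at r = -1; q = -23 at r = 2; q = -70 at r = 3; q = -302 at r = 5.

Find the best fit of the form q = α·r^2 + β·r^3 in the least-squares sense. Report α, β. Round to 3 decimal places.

α = -1.857, β = -2.040

Compute the Gram sums: Σr^2·r^2 = 820, Σr^2·r^3 = 3124, Σr^3·r^3 = 17212.
Moment sums: Σr^2·q = -7896, Σr^3·q = -40916.
Normal equations: [[820, 3124]; [3124, 17212]]·[α, β]ᵀ = [-7896, -40916]ᵀ.
det = 820·17212 − 3124² = 4354464.
α = ((-7896)·17212 − 3124·(-40916))/4354464 = -505273/272154; β = (820·(-40916) − 3124·(-7896))/4354464 = -555251/272154.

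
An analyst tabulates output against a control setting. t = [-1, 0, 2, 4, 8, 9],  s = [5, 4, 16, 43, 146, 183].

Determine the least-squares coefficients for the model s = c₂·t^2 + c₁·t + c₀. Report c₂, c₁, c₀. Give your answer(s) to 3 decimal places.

Sums needed: Σt^2·t^2 = 10930, Σt^2·t = 1312, Σt^2 = 166, Σt·t = 166, Σt = 22, Σ1 = 6.
Moment sums: Σt^2·s = 24924, Σt·s = 3014, Σs = 397.
MᵀM·[c₂, c₁, c₀]ᵀ = Mᵀs becomes [[10930, 1312, 166]; [1312, 166, 22]; [166, 22, 6]]·[c₂, c₁, c₀]ᵀ = [24924, 3014, 397]ᵀ.
Inverting the 3×3 Gram matrix, [c₂, c₁, c₀]ᵀ = [140321/69162, 106465/69162, 101211/23054]ᵀ.

c₂ = 2.029, c₁ = 1.539, c₀ = 4.390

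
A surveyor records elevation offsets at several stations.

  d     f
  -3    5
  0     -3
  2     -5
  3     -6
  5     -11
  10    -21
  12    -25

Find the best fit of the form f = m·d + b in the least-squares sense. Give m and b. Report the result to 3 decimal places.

m = -1.958, b = -1.316

Compute the Gram sums: Σd·d = 291, Σd = 29, Σ1 = 7.
Moment sums: Σd·f = -608, Σf = -66.
Δ = 291·7 − 29² = 1196.
m = ((-608)·7 − 29·(-66))/1196 = -1171/598; b = (291·(-66) − 29·(-608))/1196 = -787/598.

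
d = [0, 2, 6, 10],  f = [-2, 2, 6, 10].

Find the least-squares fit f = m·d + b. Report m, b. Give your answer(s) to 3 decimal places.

The normal system XᵀX·[m, b]ᵀ = Xᵀf is [[140, 18]; [18, 4]]·[m, b]ᵀ = [140, 16]ᵀ.
Eliminating b: 4·(row 1) − 18·(row 2) gives 236·m = 4·140 − 18·16 = 272, so m = 68/59.
Then b = (16 − 18·(68/59))/4 = -70/59.

m = 1.153, b = -1.186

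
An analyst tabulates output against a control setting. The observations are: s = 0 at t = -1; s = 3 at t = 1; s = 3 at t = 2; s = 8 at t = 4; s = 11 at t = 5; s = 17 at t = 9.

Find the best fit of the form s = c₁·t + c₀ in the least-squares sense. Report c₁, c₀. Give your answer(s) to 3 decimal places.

From the data, Σt·t = 128, Σt = 20, Σ1 = 6.
For Xᵀs: Σt·s = 249, Σs = 42.
So XᵀX·[c₁, c₀]ᵀ = Xᵀs: [[128, 20]; [20, 6]]·[c₁, c₀]ᵀ = [249, 42]ᵀ.
Determinant 128·6 − 20² = 368.
c₁ = (249·6 − 20·42)/368 = 327/184; c₀ = (128·42 − 20·249)/368 = 99/92.

c₁ = 1.777, c₀ = 1.076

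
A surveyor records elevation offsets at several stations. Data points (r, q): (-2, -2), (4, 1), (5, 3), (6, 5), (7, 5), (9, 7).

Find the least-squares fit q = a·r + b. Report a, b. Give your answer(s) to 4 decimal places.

a = 0.8353, b = -0.8706

Setting ∂/∂a … = 0 gives: 211·a + 29·b = 151;  29·a + 6·b = 19.
(Σr·r = 211, Σr = 29, Σ1 = 6, Σr·q = 151, Σq = 19.)
Determinant 211·6 − 29² = 425.
a = (151·6 − 29·19)/425 = 71/85; b = (211·19 − 29·151)/425 = -74/85.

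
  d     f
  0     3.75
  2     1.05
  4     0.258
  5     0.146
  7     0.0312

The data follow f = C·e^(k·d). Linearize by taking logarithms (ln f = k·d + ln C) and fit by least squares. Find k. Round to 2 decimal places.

k = -0.68

Taking logs, ln f = k·d + ln C, so regress ln f on d.
Σd = 18.0000, Σ(d)² = 94.0000, Σln f = -5.3757, Σd·ln f = -39.2137.
Normal system: [[94.0000, 18.0000]; [18.0000, 5]]·[k, ln C]ᵀ = [-39.2137, -5.3757]ᵀ.
Δ = 94.0000·5 − (18.0000)² = 146.0000; k = (-39.2137·5 − 18.0000·-5.3757)/146.0000 = -0.68017, ln C = (94.0000·-5.3757 − 18.0000·-39.2137)/146.0000 = 1.37348.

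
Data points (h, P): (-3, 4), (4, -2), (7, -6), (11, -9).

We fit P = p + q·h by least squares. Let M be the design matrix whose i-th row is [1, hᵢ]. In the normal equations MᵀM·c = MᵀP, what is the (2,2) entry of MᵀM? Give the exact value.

Row 2 ↔ basis h, column 2 ↔ basis h, so (MᵀM)_{2,2} = Σᵢ (h)·(h) = (-3)·(-3) + (4)·(4) + (7)·(7) + (11)·(11) = 195.

195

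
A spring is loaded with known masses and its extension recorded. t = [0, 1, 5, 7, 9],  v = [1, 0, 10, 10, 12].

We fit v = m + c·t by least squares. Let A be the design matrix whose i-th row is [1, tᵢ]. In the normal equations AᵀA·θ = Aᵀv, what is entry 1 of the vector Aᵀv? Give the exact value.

Entry 1 ↔ basis 1, so (Aᵀv)_{1} = Σᵢ vᵢ = (1)·(1) + (1)·(0) + (1)·(10) + (1)·(10) + (1)·(12) = 33.

33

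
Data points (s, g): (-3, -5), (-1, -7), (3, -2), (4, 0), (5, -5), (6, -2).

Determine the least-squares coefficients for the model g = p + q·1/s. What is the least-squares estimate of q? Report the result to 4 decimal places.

Sums needed: Σ1 = 6, Σ1/s = -23/60, Σ1/s·1/s = 541/400.
Moment sums: Σg = -21, Σ1/s·g = 20/3.
AᵀA·[p, q]ᵀ = Aᵀg becomes [[6, -23/60]; [-23/60, 541/400]]·[p, q]ᵀ = [-21, 20/3]ᵀ.
Δ = 6·(541/400) − (-23/60)² = 5737/720.
p = ((-21)·(541/400) − (-23/60)·(20/3))/(5737/720) = -93049/28685; q = (6·(20/3) − (-23/60)·(-21))/(5737/720) = 23004/5737.

q = 4.0098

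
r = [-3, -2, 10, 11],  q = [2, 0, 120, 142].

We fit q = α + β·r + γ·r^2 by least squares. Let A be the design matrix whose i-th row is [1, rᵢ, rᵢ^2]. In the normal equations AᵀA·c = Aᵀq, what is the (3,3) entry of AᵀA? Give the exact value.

Row 3 ↔ basis r^2, column 3 ↔ basis r^2, so (AᵀA)_{3,3} = Σᵢ (r^2)·(r^2) = (9)·(9) + (4)·(4) + (100)·(100) + (121)·(121) = 24738.

24738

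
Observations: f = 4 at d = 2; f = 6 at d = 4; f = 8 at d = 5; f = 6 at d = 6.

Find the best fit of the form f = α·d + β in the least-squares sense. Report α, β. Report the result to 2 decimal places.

Setting ∂/∂α … = 0 gives: 81·α + 17·β = 108;  17·α + 4·β = 24.
(Σd·d = 81, Σd = 17, Σ1 = 4, Σd·f = 108, Σf = 24.)
det = 81·4 − 17² = 35.
α = (108·4 − 17·24)/35 = 24/35; β = (81·24 − 17·108)/35 = 108/35.

α = 0.69, β = 3.09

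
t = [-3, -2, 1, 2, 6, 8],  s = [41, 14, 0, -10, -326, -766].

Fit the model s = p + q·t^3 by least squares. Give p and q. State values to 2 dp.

MᵀM·[p, q]ᵀ = Mᵀs reads: 6·p + 702·q = -1047;  702·p + 309658·q = -463907.
(Σ1 = 6, Σt^3 = 702, Σt^3·t^3 = 309658, Σs = -1047, Σt^3·s = -463907.)
Δ = 6·309658 − 702² = 1365144.
p = ((-1047)·309658 − 702·(-463907))/1365144 = 120899/113762; q = (6·(-463907) − 702·(-1047))/1365144 = -85352/56881.

p = 1.06, q = -1.50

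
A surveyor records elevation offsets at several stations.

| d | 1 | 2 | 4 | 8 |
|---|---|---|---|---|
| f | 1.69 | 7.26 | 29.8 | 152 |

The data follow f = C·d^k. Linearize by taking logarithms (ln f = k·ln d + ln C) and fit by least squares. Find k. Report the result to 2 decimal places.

k = 2.15

Linearized form: ln f = k·ln d + ln C. From the 4 transformed points,
Σln d = 4.1589, Σ(ln d)² = 6.7263, Σln f = 10.9255, Σln d·ln f = 16.5267.
Equations: 6.7263·k + 4.1589·ln C = 16.5267;  4.1589·k + 4·ln C = 10.9255.
Δ = 6.7263·4 − (4.1589)² = 9.6091; k = (16.5267·4 − 4.1589·10.9255)/9.6091 = 2.15100, ln C = (6.7263·10.9255 − 4.1589·16.5267)/9.6091 = 0.49494.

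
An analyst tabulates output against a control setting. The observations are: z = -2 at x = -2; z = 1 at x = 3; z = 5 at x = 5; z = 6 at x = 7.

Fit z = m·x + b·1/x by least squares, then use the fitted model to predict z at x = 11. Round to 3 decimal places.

ẑ = 9.726

Normal-equation sums: Σx·x = 87, Σx·1/x = 4, Σ1/x·1/x = 18589/44100.
Moment sums: Σx·z = 74, Σ1/x·z = 67/21.
So MᵀM·[m, b]ᵀ = Mᵀz: [[87, 4]; [4, 18589/44100]]·[m, b]ᵀ = [74, 67/21]ᵀ.
Δ = 87·(18589/44100) − 4² = 303881/14700.
m = (74·(18589/44100) − 4·(67/21))/(303881/14700) = 18902/21201; b = (87·(67/21) − 4·74)/(303881/14700) = -6300/7067.
At x = 11: ẑ = (18902/21201)·(11) + (-6300/7067)·(1/11) = 2268242/233211.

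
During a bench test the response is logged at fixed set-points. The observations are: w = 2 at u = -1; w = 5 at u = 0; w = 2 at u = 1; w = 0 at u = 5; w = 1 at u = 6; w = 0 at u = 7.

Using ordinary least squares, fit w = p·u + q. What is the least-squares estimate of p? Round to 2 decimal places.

p = -0.41

Normal-equation sums: Σu·u = 112, Σu = 18, Σ1 = 6.
For Aᵀw: Σu·w = 6, Σw = 10.
AᵀA·[p, q]ᵀ = Aᵀw becomes [[112, 18]; [18, 6]]·[p, q]ᵀ = [6, 10]ᵀ.
Δ = 112·6 − 18² = 348.
p = (6·6 − 18·10)/348 = -12/29; q = (112·10 − 18·6)/348 = 253/87.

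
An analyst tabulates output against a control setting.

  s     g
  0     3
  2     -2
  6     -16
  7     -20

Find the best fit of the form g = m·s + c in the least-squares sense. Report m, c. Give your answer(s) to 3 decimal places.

With design matrix A, AᵀA = [[89, 15]; [15, 4]] and Aᵀg = [-240, -35]ᵀ.
Eliminating c: 4·(row 1) − 15·(row 2) gives 131·m = 4·(-240) − 15·(-35) = -435, so m = -435/131.
Then c = ((-35) − 15·(-435/131))/4 = 485/131.

m = -3.321, c = 3.702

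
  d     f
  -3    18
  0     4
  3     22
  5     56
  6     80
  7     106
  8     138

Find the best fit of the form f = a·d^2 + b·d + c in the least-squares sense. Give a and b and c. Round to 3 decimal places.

a = 2.020, b = 0.712, c = 2.531

Normal-equation sums: Σd^2·d^2 = 8580, Σd^2·d = 1196, Σd^2 = 192, Σd·d = 192, Σd = 26, Σ1 = 7.
Moment sums: Σd^2·f = 18666, Σd·f = 2618, Σf = 424.
MᵀM·[a, b, c]ᵀ = Mᵀf becomes [[8580, 1196, 192]; [1196, 192, 26]; [192, 26, 7]]·[a, b, c]ᵀ = [18666, 2618, 424]ᵀ.
Row-reducing yields a = 73401/36344, b = 25881/36344, c = 6571/2596.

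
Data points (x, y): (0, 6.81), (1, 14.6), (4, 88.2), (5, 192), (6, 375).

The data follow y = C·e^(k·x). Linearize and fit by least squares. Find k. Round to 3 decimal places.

k = 0.657

Taking logs, ln y = k·x + ln C, so regress ln y on x.
Σx = 16.0000, Σ(x)² = 78.0000, Σln y = 20.2634, Σx·ln y = 82.4485.
Equations: 78.0000·k + 16.0000·ln C = 82.4485;  16.0000·k + 5·ln C = 20.2634.
Solving (det = 134.0000): k = 0.65692, ln C = 1.95054.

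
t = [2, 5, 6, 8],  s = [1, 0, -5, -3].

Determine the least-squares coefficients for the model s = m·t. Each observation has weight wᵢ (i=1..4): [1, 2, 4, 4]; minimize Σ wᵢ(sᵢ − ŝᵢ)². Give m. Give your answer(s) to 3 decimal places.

From the data, Σwᵢ·t·t = 454.
Moment sums: Σwᵢ·t·s = -214.
So AᵀWA·[m]ᵀ = AᵀWs: [[454]]·[m]ᵀ = [-214]ᵀ.
m = (-214)/454 = -0.471366.

m = -0.471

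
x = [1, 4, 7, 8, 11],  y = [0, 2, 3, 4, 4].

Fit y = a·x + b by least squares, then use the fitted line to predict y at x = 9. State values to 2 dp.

ŷ = 3.76

From the data, Σx·x = 251, Σx = 31, Σ1 = 5.
For Mᵀy: Σx·y = 105, Σy = 13.
Normal equations: [[251, 31]; [31, 5]]·[a, b]ᵀ = [105, 13]ᵀ.
det = 251·5 − 31² = 294.
a = (105·5 − 31·13)/294 = 61/147; b = (251·13 − 31·105)/294 = 4/147.
At x = 9: ŷ = (61/147)·(9) + (4/147)·(1) = 79/21.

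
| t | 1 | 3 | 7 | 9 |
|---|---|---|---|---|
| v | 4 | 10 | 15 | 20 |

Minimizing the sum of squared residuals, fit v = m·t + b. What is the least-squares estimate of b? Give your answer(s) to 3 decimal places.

The normal equations are: 140·m + 20·b = 319;  20·m + 4·b = 49.
(Σt·t = 140, Σt = 20, Σ1 = 4, Σt·v = 319, Σv = 49.)
Determinant 140·4 − 20² = 160.
m = (319·4 − 20·49)/160 = 37/20; b = (140·49 − 20·319)/160 = 3.

b = 3.000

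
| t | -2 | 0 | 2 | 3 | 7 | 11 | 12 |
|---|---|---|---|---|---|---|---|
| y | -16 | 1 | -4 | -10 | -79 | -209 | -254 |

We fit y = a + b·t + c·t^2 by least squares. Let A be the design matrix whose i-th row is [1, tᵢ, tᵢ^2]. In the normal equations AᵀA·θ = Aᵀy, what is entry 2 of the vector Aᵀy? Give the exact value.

Entry 2 ↔ basis t, so (Aᵀy)_{2} = Σᵢ (t)·yᵢ = (-2)·(-16) + (0)·(1) + (2)·(-4) + (3)·(-10) + (7)·(-79) + (11)·(-209) + (12)·(-254) = -5906.

-5906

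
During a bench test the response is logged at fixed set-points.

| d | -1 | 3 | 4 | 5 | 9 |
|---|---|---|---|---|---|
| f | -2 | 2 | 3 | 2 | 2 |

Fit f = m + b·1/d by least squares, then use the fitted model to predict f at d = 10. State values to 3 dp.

From the data, Σ1 = 5, Σ1/d = -19/180, Σ1/d·1/d = 39721/32400.
For Mᵀf: Σf = 7, Σ1/d·f = 727/180.
Eliminating b: (39721/32400)·(row 1) − (-19/180)·(row 2) gives (49561/8100)·m = (39721/32400)·7 − (-19/180)·(727/180) = 14593/1620, so m = 72965/49561.
Then b = ((727/180) − (-19/180)·(72965/49561))/(39721/32400) = 169560/49561.
At d = 10: f̂ = (72965/49561)·(1) + (169560/49561)·(1/10) = 89921/49561.

f̂ = 1.814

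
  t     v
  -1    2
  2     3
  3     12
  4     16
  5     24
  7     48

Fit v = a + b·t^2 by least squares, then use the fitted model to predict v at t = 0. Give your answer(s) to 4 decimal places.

With design matrix A, AᵀA = [[6, 104]; [104, 3380]] and Aᵀv = [105, 3330]ᵀ.
det = 6·3380 − 104² = 9464.
a = (105·3380 − 104·3330)/9464 = 165/182; b = (6·3330 − 104·105)/9464 = 2265/2366.
At t = 0: v̂ = (165/182)·(1) + (2265/2366)·(0) = 165/182.

v̂ = 0.9066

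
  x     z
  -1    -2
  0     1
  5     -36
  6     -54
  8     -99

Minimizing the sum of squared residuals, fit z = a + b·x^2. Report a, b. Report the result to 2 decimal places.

Forming MᵀM = [[5, 126]; [126, 6018]] and Mᵀz = [-190, -9182]ᵀ gives MᵀM·[a, b]ᵀ = Mᵀz.
det = 5·6018 − 126² = 14214.
a = ((-190)·6018 − 126·(-9182))/14214 = 2252/2369; b = (5·(-9182) − 126·(-190))/14214 = -10985/7107.

a = 0.95, b = -1.55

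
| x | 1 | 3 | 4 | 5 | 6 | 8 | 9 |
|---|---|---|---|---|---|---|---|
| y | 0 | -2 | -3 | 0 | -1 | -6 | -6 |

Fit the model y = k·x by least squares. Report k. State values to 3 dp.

k = -0.543

Sums needed: Σx·x = 232.
Moment sums: Σx·y = -126.
AᵀA·[k]ᵀ = Aᵀy becomes [[232]]·[k]ᵀ = [-126]ᵀ.
k = (-126)/232 = -0.543103.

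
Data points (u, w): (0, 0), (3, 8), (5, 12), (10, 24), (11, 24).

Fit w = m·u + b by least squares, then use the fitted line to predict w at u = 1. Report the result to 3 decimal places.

ŵ = 2.894

Entries of MᵀM: Σu·u = 255, Σu = 29, Σ1 = 5.
Moment sums: Σu·w = 588, Σw = 68.
MᵀM·[m, b]ᵀ = Mᵀw becomes [[255, 29]; [29, 5]]·[m, b]ᵀ = [588, 68]ᵀ.
Determinant 255·5 − 29² = 434.
m = (588·5 − 29·68)/434 = 484/217; b = (255·68 − 29·588)/434 = 144/217.
At u = 1: ŵ = (484/217)·(1) + (144/217)·(1) = 628/217.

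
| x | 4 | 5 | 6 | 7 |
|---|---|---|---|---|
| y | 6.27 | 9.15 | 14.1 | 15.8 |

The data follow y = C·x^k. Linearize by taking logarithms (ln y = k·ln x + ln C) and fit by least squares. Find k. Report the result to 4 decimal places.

k = 1.7350

Linearized form: ln y = k·ln x + ln C. From the 4 transformed points,
Σln x = 6.7334, Σ(ln x)² = 11.5091, Σln y = 9.4557, Σln x·ln y = 16.2199.
Normal system: [[11.5091, 6.7334]; [6.7334, 4]]·[k, ln C]ᵀ = [16.2199, 9.4557]ᵀ.
Slope k = (n·Σln x·ln y − Σln x·Σln y)/(n·Σ(ln x)² − (Σln x)²) = (4·16.2199 − 6.7334·9.4557)/0.6976 = 1.73504; ln C = (Σln y − k·Σln x)/n = -0.55676.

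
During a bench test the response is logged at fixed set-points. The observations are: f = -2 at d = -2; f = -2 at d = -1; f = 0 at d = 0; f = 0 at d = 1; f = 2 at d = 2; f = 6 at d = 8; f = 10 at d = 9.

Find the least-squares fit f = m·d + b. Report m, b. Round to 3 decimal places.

m = 1.003, b = -0.435

From the data, Σd·d = 155, Σd = 17, Σ1 = 7.
And Σd·f = 148, Σf = 14.
Normal equations: [[155, 17]; [17, 7]]·[m, b]ᵀ = [148, 14]ᵀ.
Eliminating b: 7·(row 1) − 17·(row 2) gives 796·m = 7·148 − 17·14 = 798, so m = 399/398.
Then b = (14 − 17·(399/398))/7 = -173/398.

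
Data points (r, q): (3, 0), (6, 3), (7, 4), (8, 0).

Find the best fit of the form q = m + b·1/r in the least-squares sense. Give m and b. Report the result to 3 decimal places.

m = 3.650, b = -9.895

Compute the Gram sums: Σ1 = 4, Σ1/r = 43/56, Σ1/r·1/r = 4937/28224.
For Aᵀq: Σq = 7, Σ1/r·q = 15/14.
AᵀA·[m, b]ᵀ = Aᵀq becomes [[4, 43/56]; [43/56, 4937/28224]]·[m, b]ᵀ = [7, 15/14]ᵀ.
Determinant 4·(4937/28224) − (43/56)² = 3107/28224.
m = (7·(4937/28224) − (43/56)·(15/14))/(3107/28224) = 11339/3107; b = (4·(15/14) − (43/56)·7)/(3107/28224) = -30744/3107.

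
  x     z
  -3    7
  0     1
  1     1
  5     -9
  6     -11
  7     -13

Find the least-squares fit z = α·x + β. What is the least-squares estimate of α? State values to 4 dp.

Setting ∂/∂α … = 0 gives: 120·α + 16·β = -222;  16·α + 6·β = -24.
Eliminating β: 6·(row 1) − 16·(row 2) gives 464·α = 6·(-222) − 16·(-24) = -948, so α = -237/116.
Then β = ((-24) − 16·(-237/116))/6 = 42/29.

α = -2.0431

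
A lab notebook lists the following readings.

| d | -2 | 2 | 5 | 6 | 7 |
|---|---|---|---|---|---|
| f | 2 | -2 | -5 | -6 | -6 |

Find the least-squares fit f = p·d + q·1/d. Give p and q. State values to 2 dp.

p = -0.92, q = -0.41

AᵀA·[p, q]ᵀ = Aᵀf reads: 118·p + 5·q = -111;  5·p + (25939/44100)·q = -34/7.
(Σd·d = 118, Σd·1/d = 5, Σ1/d·1/d = 25939/44100, Σd·f = -111, Σ1/d·f = -34/7.)
Eliminating q: (25939/44100)·(row 1) − 5·(row 2) gives (979151/22050)·p = (25939/44100)·(-111) − 5·(-34/7) = -602743/14700, so p = -1808229/1958302.
Then q = ((-34/7) − 5·(-1808229/1958302))/(25939/44100) = -400050/979151.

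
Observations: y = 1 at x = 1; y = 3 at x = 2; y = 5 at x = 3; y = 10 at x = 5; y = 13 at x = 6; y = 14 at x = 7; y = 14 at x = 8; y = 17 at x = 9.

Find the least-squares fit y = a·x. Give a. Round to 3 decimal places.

Entries of MᵀM: Σx·x = 269.
Moment sums: Σx·y = 513.
Hence a = 513 / 269 ≈ 1.90706.

a = 1.907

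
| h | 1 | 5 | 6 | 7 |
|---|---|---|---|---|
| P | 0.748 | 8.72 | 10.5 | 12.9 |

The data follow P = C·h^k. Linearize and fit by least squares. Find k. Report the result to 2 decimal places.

k = 1.48

Let Y = ln P. Fitting Y = k·ln h + ln C by least squares:
Σln h = 5.3471, Σ(ln h)² = 9.5873, Σln P = 6.7839, Σln h·ln P = 12.6747.
Equations: 9.5873·k + 5.3471·ln C = 12.6747;  5.3471·k + 4·ln C = 6.7839.
Δ = 9.5873·4 − (5.3471)² = 9.7575; k = (12.6747·4 − 5.3471·6.7839)/9.7575 = 1.47831, ln C = (9.5873·6.7839 − 5.3471·12.6747)/9.7575 = -0.28020.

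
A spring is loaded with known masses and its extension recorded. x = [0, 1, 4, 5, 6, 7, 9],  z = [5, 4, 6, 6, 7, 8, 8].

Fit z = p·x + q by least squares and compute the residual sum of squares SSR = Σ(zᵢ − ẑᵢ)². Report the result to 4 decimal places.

SSR = 1.7407

From the data, Σx·x = 208, Σx = 32, Σ1 = 7.
For Mᵀz: Σx·z = 228, Σz = 44.
MᵀM·[p, q]ᵀ = Mᵀz becomes [[208, 32]; [32, 7]]·[p, q]ᵀ = [228, 44]ᵀ.
Δ = 208·7 − 32² = 432.
p = (228·7 − 32·44)/432 = 47/108; q = (208·44 − 32·228)/432 = 116/27.
Residuals: 19/27, -79/108, -1/27, -17/36, 5/54, 71/108, -23/108; SSR = 47/27.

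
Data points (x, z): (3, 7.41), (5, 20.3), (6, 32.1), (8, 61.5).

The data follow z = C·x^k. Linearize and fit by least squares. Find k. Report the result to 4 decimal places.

k = 2.1556

With ln zᵢ as the transformed response and ln xᵢ as the regressor:
Over the data: Σln x = 6.5793, Σ(ln x)² = 11.3317, Σln z = 12.6013, Σln x·ln z = 21.8264.
Normal system: [[11.3317, 6.5793]; [6.5793, 4]]·[k, ln C]ᵀ = [21.8264, 12.6013]ᵀ.
Slope k = (n·Σln x·ln z − Σln x·Σln z)/(n·Σ(ln x)² − (Σln x)²) = (4·21.8264 − 6.5793·12.6013)/2.0403 = 2.15562; ln C = (Σln z − k·Σln x)/n = -0.39525.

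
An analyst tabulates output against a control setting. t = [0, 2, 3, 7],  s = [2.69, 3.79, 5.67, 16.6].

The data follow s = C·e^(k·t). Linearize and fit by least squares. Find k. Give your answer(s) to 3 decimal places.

With ln sᵢ as the transformed response and tᵢ as the regressor:
Sums: Σt = 12.0000, Σ(t)² = 62.0000, Σln s = 6.8665, Σt·ln s = 27.5361.
Normal system: [[62.0000, 12.0000]; [12.0000, 4]]·[k, ln C]ᵀ = [27.5361, 6.8665]ᵀ.
Slope k = (n·Σt·ln s − Σt·Σln s)/(n·Σ(t)² − (Σt)²) = (4·27.5361 − 12.0000·6.8665)/104.0000 = 0.26679; ln C = (Σln s − k·Σt)/n = 0.91625.

k = 0.267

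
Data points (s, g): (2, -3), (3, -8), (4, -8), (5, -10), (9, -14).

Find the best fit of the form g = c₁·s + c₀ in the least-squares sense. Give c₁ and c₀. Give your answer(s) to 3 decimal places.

Forming MᵀM = [[135, 23]; [23, 5]] and Mᵀg = [-238, -43]ᵀ gives MᵀM·[c₁, c₀]ᵀ = Mᵀg.
det = 135·5 − 23² = 146.
c₁ = ((-238)·5 − 23·(-43))/146 = -201/146; c₀ = (135·(-43) − 23·(-238))/146 = -331/146.

c₁ = -1.377, c₀ = -2.267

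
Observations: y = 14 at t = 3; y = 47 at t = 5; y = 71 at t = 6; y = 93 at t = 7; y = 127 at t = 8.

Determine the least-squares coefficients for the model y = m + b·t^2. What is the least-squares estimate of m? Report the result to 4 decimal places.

m = -3.9460

With design matrix A, AᵀA = [[5, 183]; [183, 8499]] and Aᵀy = [352, 16542]ᵀ.
det = 5·8499 − 183² = 9006.
m = (352·8499 − 183·16542)/9006 = -5923/1501; b = (5·16542 − 183·352)/9006 = 3049/1501.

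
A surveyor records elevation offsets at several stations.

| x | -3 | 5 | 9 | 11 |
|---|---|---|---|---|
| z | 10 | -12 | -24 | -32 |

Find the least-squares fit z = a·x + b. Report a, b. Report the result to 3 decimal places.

The normal system MᵀM·[a, b]ᵀ = Mᵀz is [[236, 22]; [22, 4]]·[a, b]ᵀ = [-658, -58]ᵀ.
Eliminating b: 4·(row 1) − 22·(row 2) gives 460·a = 4·(-658) − 22·(-58) = -1356, so a = -339/115.
Then b = ((-58) − 22·(-339/115))/4 = 197/115.

a = -2.948, b = 1.713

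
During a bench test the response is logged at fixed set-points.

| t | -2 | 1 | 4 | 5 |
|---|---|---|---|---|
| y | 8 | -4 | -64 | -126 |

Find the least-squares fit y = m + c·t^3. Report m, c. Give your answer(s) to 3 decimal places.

Normal-equation sums: Σ1 = 4, Σt^3 = 182, Σt^3·t^3 = 19786.
For Xᵀy: Σy = -186, Σt^3·y = -19914.
det = 4·19786 − 182² = 46020.
m = ((-186)·19786 − 182·(-19914))/46020 = -358/295; c = (4·(-19914) − 182·(-186))/46020 = -3817/3835.

m = -1.214, c = -0.995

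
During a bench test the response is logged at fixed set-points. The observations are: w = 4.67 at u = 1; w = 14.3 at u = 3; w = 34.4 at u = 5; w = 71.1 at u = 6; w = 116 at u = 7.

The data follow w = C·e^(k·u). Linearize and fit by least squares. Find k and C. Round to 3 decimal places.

k = 0.532, C = 2.748

Let Y = ln w. Fitting Y = k·u + ln C by least squares:
Sums: Σu = 22.0000, Σ(u)² = 120.0000, Σln w = 16.7572, Σu·ln w = 86.0719.
Normal system: [[120.0000, 22.0000]; [22.0000, 5]]·[k, ln C]ᵀ = [86.0719, 16.7572]ᵀ.
Solving (det = 116.0000): k = 0.53191, ln C = 1.01101, so C = exp(1.01101) = 2.74837.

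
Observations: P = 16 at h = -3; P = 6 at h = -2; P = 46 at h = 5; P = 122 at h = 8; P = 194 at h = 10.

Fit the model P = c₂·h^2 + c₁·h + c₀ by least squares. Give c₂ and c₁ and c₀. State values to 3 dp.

c₂ = 1.992, c₁ = -0.284, c₀ = -2.652

From the data, Σh^2·h^2 = 14818, Σh^2·h = 1602, Σh^2 = 202, Σh·h = 202, Σh = 18, Σ1 = 5.
Right-hand side: Σh^2·P = 28526, Σh·P = 3086, ΣP = 384.
MᵀM·[c₂, c₁, c₀]ᵀ = MᵀP becomes [[14818, 1602, 202]; [1602, 202, 18]; [202, 18, 5]]·[c₂, c₁, c₀]ᵀ = [28526, 3086, 384]ᵀ.
Row-reducing yields c₂ = 92185/46279, c₁ = -13138/46279, c₀ = -122750/46279.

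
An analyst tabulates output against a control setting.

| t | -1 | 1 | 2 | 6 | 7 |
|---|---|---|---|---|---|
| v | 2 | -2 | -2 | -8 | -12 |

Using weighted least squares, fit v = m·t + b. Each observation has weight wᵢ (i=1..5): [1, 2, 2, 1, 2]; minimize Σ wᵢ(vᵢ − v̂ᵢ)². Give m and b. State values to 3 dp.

From the data, Σwᵢ·t·t = 145, Σwᵢ·t = 25, Σwᵢ·1 = 8.
For AᵀWv: Σwᵢ·t·v = -230, Σwᵢ·v = -38.
Normal equations: [[145, 25]; [25, 8]]·[m, b]ᵀ = [-230, -38]ᵀ.
Eliminating b: 8·(row 1) − 25·(row 2) gives 535·m = 8·(-230) − 25·(-38) = -890, so m = -178/107.
Then b = ((-38) − 25·(-178/107))/8 = 48/107.

m = -1.664, b = 0.449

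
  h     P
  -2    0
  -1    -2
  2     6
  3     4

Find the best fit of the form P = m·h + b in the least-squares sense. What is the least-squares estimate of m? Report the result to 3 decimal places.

With design matrix M, MᵀM = [[18, 2]; [2, 4]] and MᵀP = [26, 8]ᵀ.
Determinant 18·4 − 2² = 68.
m = (26·4 − 2·8)/68 = 22/17; b = (18·8 − 2·26)/68 = 23/17.

m = 1.294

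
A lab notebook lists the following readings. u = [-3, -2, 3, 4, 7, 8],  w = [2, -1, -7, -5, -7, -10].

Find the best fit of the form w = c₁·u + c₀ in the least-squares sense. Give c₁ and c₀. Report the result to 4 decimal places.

From the data, Σu·u = 151, Σu = 17, Σ1 = 6.
For Mᵀw: Σu·w = -174, Σw = -28.
Normal equations: [[151, 17]; [17, 6]]·[c₁, c₀]ᵀ = [-174, -28]ᵀ.
Determinant 151·6 − 17² = 617.
c₁ = ((-174)·6 − 17·(-28))/617 = -568/617; c₀ = (151·(-28) − 17·(-174))/617 = -1270/617.

c₁ = -0.9206, c₀ = -2.0583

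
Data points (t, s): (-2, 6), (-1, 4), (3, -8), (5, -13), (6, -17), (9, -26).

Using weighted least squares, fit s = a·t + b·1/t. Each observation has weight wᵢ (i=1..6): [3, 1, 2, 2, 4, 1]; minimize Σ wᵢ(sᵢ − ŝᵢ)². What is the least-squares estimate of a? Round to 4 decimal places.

The normal system AᵀWA·[a, b]ᵀ = AᵀWs is [[306, 13]; [13, 17623/8100]]·[a, b]ᵀ = [-860, -1699/45]ᵀ.
Δ = 306·(17623/8100) − 13² = 223541/450.
a = ((-860)·(17623/8100) − 13·(-1699/45))/(223541/450) = -5590060/2011869; b = (306·(-1699/45) − 13·(-860))/(223541/450) = -167940/223541.

a = -2.7785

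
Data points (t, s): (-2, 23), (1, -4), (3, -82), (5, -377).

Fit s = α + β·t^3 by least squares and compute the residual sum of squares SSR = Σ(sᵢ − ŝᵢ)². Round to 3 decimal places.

The normal equations are: 4·α + 145·β = -440;  145·α + 16419·β = -49527.
(Σ1 = 4, Σt^3 = 145, Σt^3·t^3 = 16419, Σs = -440, Σt^3·s = -49527.)
Δ = 4·16419 − 145² = 44651.
α = ((-440)·16419 − 145·(-49527))/44651 = -42945/44651; β = (4·(-49527) − 145·(-440))/44651 = -134308/44651.
Residuals: -4546/44651, -1351/44651, 7879/44651, -1982/44651; SSR = 1982/44651.

SSR = 0.044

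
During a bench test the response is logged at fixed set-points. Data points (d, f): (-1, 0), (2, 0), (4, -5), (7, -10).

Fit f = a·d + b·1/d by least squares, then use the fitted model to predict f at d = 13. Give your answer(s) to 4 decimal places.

f̂ = -18.2003

Compute the Gram sums: Σd·d = 70, Σd·1/d = 4, Σ1/d·1/d = 1045/784.
Right-hand side: Σd·f = -90, Σ1/d·f = -75/28.
Normal equations: [[70, 4]; [4, 1045/784]]·[a, b]ᵀ = [-90, -75/28]ᵀ.
Eliminating b: (1045/784)·(row 1) − 4·(row 2) gives (4329/56)·a = (1045/784)·(-90) − 4·(-75/28) = -42825/392, so a = -14275/10101.
Then b = ((-75/28) − 4·(-14275/10101))/(1045/784) = 3220/1443.
At d = 13: f̂ = (-14275/10101)·(13) + (3220/1443)·(1/13) = -796645/43771.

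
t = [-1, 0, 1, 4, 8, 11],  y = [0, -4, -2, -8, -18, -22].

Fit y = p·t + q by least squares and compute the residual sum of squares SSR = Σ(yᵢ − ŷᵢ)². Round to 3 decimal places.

SSR = 10.914

XᵀX·[p, q]ᵀ = Xᵀy reads: 203·p + 23·q = -420;  23·p + 6·q = -54.
(Σt·t = 203, Σt = 23, Σ1 = 6, Σt·y = -420, Σy = -54.)
Eliminating q: 6·(row 1) − 23·(row 2) gives 689·p = 6·(-420) − 23·(-54) = -1278, so p = -1278/689.
Then q = ((-54) − 23·(-1278/689))/6 = -1302/689.
Residuals: 24/689, -1454/689, 1202/689, 902/689, -876/689, 202/689; SSR = 7520/689.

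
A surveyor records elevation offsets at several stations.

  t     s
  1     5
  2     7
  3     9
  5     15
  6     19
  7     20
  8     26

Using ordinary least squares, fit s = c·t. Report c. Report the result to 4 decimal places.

Entries of XᵀX: Σt·t = 188.
For Xᵀs: Σt·s = 583.
So XᵀX·[c]ᵀ = Xᵀs: [[188]]·[c]ᵀ = [583]ᵀ.
Hence c = 583 / 188 ≈ 3.10106.

c = 3.1011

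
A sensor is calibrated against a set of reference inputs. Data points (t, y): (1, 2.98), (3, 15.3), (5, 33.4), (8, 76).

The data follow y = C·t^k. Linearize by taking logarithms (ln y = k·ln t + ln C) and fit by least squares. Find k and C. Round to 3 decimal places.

Taking logs, ln y = k·ln t + ln C, so regress ln y on ln t.
Over the data: Σln t = 4.7875, Σ(ln t)² = 8.1213, Σln y = 11.6591, Σln t·ln y = 17.6492.
Normal system: [[8.1213, 4.7875]; [4.7875, 4]]·[k, ln C]ᵀ = [17.6492, 11.6591]ᵀ.
Δ = 8.1213·4 − (4.7875)² = 9.5652; k = (17.6492·4 − 4.7875·11.6591)/9.5652 = 1.54508, ln C = (8.1213·11.6591 − 4.7875·17.6492)/9.5652 = 1.06550, so C = exp(1.06550) = 2.90230.

k = 1.545, C = 2.902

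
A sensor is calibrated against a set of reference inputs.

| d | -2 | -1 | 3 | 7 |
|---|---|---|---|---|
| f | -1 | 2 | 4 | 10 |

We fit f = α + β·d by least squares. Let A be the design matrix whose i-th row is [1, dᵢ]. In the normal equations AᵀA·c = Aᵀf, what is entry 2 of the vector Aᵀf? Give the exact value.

82

Entry 2 ↔ basis d, so (Aᵀf)_{2} = Σᵢ (d)·fᵢ = (-2)·(-1) + (-1)·(2) + (3)·(4) + (7)·(10) = 82.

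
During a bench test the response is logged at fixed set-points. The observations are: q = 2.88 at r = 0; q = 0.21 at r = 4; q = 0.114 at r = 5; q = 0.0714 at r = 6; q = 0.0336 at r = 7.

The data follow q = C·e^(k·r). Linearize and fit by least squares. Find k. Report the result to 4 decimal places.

k = -0.6294

Linearized form: ln q = k·r + ln C. From the 5 transformed points,
AᵀA = [[126.0000, 22.0000]; [22.0000, 5]], rhs = [-56.6897, -8.7071]ᵀ  (here Σr = 22.0000, Σ(r)² = 126.0000, Σln q = -8.7071, Σr·ln q = -56.6897).
Δ = 126.0000·5 − (22.0000)² = 146.0000; k = (-56.6897·5 − 22.0000·-8.7071)/146.0000 = -0.62940, ln C = (126.0000·-8.7071 − 22.0000·-56.6897)/146.0000 = 1.02794.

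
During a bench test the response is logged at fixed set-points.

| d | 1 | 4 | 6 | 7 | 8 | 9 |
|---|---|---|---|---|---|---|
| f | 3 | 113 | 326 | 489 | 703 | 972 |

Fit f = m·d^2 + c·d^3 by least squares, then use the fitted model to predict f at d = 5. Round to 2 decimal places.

With design matrix A, AᵀA = [[14611, 117425]; [117425, 961987]] and Aᵀf = [161232, 1313902]ᵀ.
Eliminating c: 961987·(row 1) − 117425·(row 2) gives 266961432·m = 961987·161232 − 117425·1313902 = 818145634, so m = 409072817/133480716.
Then c = (1313902 − 117425·(409072817/133480716))/961987 = 132377261/133480716.
At d = 5: f̂ = (409072817/133480716)·(25) + (132377261/133480716)·(125) = 4462329675/22246786.

f̂ = 200.58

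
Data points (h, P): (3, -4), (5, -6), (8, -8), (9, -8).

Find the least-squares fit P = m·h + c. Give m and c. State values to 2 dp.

m = -0.68, c = -2.24

The normal system AᵀA·[m, c]ᵀ = AᵀP is [[179, 25]; [25, 4]]·[m, c]ᵀ = [-178, -26]ᵀ.
Eliminating c: 4·(row 1) − 25·(row 2) gives 91·m = 4·(-178) − 25·(-26) = -62, so m = -62/91.
Then c = ((-26) − 25·(-62/91))/4 = -204/91.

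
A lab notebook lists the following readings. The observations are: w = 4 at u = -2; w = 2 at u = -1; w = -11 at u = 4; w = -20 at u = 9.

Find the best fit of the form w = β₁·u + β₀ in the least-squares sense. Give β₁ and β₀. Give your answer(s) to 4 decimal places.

β₁ = -2.2273, β₀ = -0.6818

Compute the Gram sums: Σu·u = 102, Σu = 10, Σ1 = 4.
For Mᵀw: Σu·w = -234, Σw = -25.
MᵀM·[β₁, β₀]ᵀ = Mᵀw becomes [[102, 10]; [10, 4]]·[β₁, β₀]ᵀ = [-234, -25]ᵀ.
det = 102·4 − 10² = 308.
β₁ = ((-234)·4 − 10·(-25))/308 = -49/22; β₀ = (102·(-25) − 10·(-234))/308 = -15/22.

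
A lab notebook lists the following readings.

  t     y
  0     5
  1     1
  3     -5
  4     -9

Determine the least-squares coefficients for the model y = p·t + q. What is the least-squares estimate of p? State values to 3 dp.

p = -3.400

With design matrix M, MᵀM = [[26, 8]; [8, 4]] and Mᵀy = [-50, -8]ᵀ.
Determinant 26·4 − 8² = 40.
p = ((-50)·4 − 8·(-8))/40 = -17/5; q = (26·(-8) − 8·(-50))/40 = 24/5.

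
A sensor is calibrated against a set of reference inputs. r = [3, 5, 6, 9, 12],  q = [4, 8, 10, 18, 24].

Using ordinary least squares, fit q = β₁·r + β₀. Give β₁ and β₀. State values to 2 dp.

β₁ = 2.28, β₀ = -3.16

Setting ∂/∂β₁ … = 0 gives: 295·β₁ + 35·β₀ = 562;  35·β₁ + 5·β₀ = 64.
(Σr·r = 295, Σr = 35, Σ1 = 5, Σr·q = 562, Σq = 64.)
Determinant 295·5 − 35² = 250.
β₁ = (562·5 − 35·64)/250 = 57/25; β₀ = (295·64 − 35·562)/250 = -79/25.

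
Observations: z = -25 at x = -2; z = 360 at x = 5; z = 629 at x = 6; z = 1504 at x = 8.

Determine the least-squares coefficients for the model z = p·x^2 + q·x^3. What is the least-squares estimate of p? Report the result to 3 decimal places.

Compute the Gram sums: Σx^2·x^2 = 6033, Σx^2·x^3 = 43637, Σx^3·x^3 = 324489.
Right-hand side: Σx^2·z = 127800, Σx^3·z = 951112.
So AᵀA·[p, q]ᵀ = Aᵀz: [[6033, 43637]; [43637, 324489]]·[p, q]ᵀ = [127800, 951112]ᵀ.
Eliminating q: 324489·(row 1) − 43637·(row 2) gives 53454368·p = 324489·127800 − 43637·951112 = -33980144, so p = -193069/303718.
Then q = (951112 − 43637·(-193069/303718))/324489 = 10078131/3340898.

p = -0.636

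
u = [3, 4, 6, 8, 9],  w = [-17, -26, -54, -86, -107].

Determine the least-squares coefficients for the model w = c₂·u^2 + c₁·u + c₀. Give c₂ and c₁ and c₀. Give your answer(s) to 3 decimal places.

Sums needed: Σu^2·u^2 = 12290, Σu^2·u = 1548, Σu^2 = 206, Σu·u = 206, Σu = 30, Σ1 = 5.
Right-hand side: Σu^2·w = -16684, Σu·w = -2130, Σw = -290.
Normal equations: [[12290, 1548, 206]; [1548, 206, 30]; [206, 30, 5]]·[c₂, c₁, c₀]ᵀ = [-16684, -2130, -290]ᵀ.
Inverting the 3×3 Gram matrix, [c₂, c₁, c₀]ᵀ = [-20/21, -25/7, 8/3]ᵀ.

c₂ = -0.952, c₁ = -3.571, c₀ = 2.667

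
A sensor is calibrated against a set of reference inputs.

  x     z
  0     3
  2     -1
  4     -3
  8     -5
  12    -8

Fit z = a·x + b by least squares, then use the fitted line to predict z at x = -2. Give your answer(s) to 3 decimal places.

Entries of AᵀA: Σx·x = 228, Σx = 26, Σ1 = 5.
Right-hand side: Σx·z = -150, Σz = -14.
Normal equations: [[228, 26]; [26, 5]]·[a, b]ᵀ = [-150, -14]ᵀ.
Eliminating b: 5·(row 1) − 26·(row 2) gives 464·a = 5·(-150) − 26·(-14) = -386, so a = -193/232.
Then b = ((-14) − 26·(-193/232))/5 = 177/116.
At x = -2: ẑ = (-193/232)·(-2) + (177/116)·(1) = 185/58.

ẑ = 3.190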